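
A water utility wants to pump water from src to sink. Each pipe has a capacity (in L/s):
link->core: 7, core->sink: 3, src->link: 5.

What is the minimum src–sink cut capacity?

Max flow = 3 (via 1 augmenting path).
In the residual at optimum, the set reachable from src is {core, link, src}.
Cut edges: core->sink (cap 3). Sum = 3.

3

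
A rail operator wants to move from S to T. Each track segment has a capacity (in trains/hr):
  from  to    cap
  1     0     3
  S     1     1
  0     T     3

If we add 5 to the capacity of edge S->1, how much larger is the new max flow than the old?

2

Original max flow = 1.
After raising cap(S->1), augmenting paths through that edge carry 2 more units.
New max flow = 3. Increase = 2.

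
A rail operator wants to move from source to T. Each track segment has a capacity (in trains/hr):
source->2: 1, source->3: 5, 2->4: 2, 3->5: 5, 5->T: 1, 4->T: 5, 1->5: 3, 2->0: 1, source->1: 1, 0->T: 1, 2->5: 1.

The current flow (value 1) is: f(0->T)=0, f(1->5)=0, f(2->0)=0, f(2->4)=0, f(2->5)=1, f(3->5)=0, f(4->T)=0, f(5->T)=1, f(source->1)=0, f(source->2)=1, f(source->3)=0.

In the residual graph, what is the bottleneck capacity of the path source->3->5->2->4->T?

1

Residual capacities along the path: source->3: 5, 3->5: 5, 5->2: 1, 2->4: 2, 4->T: 5.
Minimum is 1.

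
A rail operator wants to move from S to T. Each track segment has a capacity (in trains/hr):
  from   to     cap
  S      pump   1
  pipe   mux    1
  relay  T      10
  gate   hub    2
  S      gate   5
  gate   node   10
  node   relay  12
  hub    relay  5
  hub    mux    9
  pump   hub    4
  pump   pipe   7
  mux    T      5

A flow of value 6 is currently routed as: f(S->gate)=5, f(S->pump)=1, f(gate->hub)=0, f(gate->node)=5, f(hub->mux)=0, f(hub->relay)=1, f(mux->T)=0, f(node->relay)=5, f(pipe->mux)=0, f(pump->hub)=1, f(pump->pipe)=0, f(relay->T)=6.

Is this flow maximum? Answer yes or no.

Residual reachable from S: {S}; T is not reachable.
Saturated cut: S->gate, S->pump with total capacity 6 = current flow value. Flow is maximum.

Yes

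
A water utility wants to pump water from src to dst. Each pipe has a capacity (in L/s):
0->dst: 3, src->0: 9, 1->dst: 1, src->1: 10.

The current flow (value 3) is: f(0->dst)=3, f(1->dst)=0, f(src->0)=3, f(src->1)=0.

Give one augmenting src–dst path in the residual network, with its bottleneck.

Residual along src->1->dst: src->1: 10, 1->dst: 1.
Bottleneck = min = 1.

src->1->dst, bottleneck 1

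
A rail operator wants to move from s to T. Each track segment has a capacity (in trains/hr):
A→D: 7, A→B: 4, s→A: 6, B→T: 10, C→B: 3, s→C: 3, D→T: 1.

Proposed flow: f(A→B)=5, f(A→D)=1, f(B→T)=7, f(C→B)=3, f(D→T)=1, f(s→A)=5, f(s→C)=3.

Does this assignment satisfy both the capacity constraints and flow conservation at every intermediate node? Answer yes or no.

No

Capacity violated on A→B: flow 5 > capacity 4.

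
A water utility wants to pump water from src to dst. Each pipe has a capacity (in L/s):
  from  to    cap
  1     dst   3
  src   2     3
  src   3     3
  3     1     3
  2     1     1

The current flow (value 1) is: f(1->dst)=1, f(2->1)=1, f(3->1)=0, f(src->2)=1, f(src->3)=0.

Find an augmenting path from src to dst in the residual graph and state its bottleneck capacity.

Residual along src->3->1->dst: src->3: 3, 3->1: 3, 1->dst: 2.
Bottleneck = min = 2.

src->3->1->dst, bottleneck 2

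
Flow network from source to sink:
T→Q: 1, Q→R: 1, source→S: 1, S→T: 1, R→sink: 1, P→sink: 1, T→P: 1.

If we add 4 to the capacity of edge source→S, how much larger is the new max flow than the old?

0

Original max flow = 1.
Even with extra capacity on source→S, another cut of capacity 1 remains binding.
New max flow = 1. Increase = 0.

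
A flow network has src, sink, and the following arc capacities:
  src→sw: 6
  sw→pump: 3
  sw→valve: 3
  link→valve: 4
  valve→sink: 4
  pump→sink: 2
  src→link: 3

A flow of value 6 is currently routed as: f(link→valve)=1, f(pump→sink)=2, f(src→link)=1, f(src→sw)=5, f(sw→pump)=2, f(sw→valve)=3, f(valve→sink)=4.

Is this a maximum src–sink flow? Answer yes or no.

Yes

Residual reachable from src: {link, pump, src, sw, valve}; sink is not reachable.
Saturated cut: pump→sink, valve→sink with total capacity 6 = current flow value. Flow is maximum.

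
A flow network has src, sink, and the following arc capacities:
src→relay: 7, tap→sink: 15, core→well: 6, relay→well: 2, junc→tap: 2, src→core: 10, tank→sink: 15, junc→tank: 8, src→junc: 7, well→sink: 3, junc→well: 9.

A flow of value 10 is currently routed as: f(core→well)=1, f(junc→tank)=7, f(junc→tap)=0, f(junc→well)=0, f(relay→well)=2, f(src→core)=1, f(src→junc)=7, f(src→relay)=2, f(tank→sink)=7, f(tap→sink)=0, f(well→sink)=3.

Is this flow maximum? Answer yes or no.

Residual reachable from src: {core, relay, src, well}; sink is not reachable.
Saturated cut: src→junc, well→sink with total capacity 10 = current flow value. Flow is maximum.

Yes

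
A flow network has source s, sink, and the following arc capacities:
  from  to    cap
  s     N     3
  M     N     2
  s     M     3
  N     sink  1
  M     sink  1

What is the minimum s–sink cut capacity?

Max flow = 2 (via 2 augmenting paths).
In the residual at optimum, the set reachable from s is {M, N, s}.
Cut edges: M→sink (cap 1), N→sink (cap 1). Sum = 2.

2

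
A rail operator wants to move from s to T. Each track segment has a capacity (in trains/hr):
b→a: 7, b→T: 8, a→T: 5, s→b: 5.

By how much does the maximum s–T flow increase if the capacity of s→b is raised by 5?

Original max flow = 5.
After raising cap(s→b), augmenting paths through that edge carry 5 more units.
New max flow = 10. Increase = 5.

5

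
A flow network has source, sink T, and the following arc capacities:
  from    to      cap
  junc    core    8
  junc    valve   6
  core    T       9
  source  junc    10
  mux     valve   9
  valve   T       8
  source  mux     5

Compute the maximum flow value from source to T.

Augment source->junc->core->T: bottleneck 8. Total 8.
Augment source->junc->valve->T: bottleneck 2. Total 10.
Augment source->mux->valve->T: bottleneck 5. Total 15.
No augmenting path remains in the residual graph.

15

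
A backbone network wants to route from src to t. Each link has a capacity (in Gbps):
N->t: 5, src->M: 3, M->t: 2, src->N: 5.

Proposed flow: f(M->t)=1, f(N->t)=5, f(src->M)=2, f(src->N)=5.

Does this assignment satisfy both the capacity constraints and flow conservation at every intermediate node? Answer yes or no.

Conservation fails at M: inflow 2 ≠ outflow 1.

No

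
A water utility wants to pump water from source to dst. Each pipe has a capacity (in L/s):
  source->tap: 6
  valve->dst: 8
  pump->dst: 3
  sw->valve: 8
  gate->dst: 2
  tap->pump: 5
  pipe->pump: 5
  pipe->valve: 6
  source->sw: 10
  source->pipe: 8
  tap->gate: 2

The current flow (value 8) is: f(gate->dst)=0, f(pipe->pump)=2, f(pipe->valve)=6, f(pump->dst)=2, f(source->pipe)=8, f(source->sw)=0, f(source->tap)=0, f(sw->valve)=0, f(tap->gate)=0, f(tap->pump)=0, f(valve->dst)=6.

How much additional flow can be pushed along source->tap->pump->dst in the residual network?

1

Residual capacities along the path: source->tap: 6, tap->pump: 5, pump->dst: 1.
Minimum is 1.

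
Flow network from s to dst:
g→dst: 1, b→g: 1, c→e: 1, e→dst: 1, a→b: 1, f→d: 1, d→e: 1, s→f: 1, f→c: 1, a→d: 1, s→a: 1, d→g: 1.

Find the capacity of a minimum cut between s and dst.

2

Max flow = 2 (via 2 augmenting paths).
In the residual at optimum, the set reachable from s is {s}.
Cut edges: s→f (cap 1), s→a (cap 1). Sum = 2.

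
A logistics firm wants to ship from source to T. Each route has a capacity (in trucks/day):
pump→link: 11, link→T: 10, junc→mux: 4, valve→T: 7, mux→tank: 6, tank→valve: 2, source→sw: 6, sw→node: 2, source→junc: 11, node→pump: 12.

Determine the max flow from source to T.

4

Augment source→junc→mux→tank→valve→T: bottleneck 2. Total 2.
Augment source→sw→node→pump→link→T: bottleneck 2. Total 4.
No augmenting path remains in the residual graph.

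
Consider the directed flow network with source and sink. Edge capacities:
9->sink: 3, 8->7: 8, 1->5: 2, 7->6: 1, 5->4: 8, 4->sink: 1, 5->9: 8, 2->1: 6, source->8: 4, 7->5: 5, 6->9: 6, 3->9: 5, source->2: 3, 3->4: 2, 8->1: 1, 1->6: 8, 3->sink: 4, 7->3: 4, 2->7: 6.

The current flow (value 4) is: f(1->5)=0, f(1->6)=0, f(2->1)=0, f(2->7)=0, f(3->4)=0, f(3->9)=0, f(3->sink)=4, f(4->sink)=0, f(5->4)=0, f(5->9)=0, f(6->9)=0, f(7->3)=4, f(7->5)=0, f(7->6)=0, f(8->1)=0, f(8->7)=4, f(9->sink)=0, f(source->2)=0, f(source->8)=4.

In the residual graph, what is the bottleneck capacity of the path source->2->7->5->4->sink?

1

Residual capacities along the path: source->2: 3, 2->7: 6, 7->5: 5, 5->4: 8, 4->sink: 1.
Minimum is 1.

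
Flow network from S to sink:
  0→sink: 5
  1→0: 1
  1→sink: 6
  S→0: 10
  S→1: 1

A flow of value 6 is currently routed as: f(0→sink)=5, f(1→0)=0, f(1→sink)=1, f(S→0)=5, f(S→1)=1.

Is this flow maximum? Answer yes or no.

Residual reachable from S: {0, S}; sink is not reachable.
Saturated cut: S→1, 0→sink with total capacity 6 = current flow value. Flow is maximum.

Yes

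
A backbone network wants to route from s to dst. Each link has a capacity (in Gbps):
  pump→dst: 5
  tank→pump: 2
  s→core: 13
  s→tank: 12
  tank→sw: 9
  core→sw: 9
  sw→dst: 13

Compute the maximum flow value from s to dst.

Augment s→tank→pump→dst: bottleneck 2. Total 2.
Augment s→tank→sw→dst: bottleneck 9. Total 11.
Augment s→core→sw→dst: bottleneck 4. Total 15.
No augmenting path remains in the residual graph.

15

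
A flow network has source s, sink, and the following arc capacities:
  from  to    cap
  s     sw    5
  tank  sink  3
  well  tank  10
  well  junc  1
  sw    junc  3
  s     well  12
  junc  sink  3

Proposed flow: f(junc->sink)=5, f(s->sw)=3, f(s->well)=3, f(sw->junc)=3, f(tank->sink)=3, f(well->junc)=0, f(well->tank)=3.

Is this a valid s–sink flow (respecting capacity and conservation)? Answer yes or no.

Capacity violated on junc->sink: flow 5 > capacity 3.

No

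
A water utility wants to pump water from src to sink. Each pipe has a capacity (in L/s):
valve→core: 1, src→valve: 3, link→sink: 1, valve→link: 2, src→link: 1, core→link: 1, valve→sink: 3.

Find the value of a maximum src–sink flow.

4

Augment src→valve→sink: bottleneck 3. Total 3.
Augment src→link→sink: bottleneck 1. Total 4.
No augmenting path remains in the residual graph.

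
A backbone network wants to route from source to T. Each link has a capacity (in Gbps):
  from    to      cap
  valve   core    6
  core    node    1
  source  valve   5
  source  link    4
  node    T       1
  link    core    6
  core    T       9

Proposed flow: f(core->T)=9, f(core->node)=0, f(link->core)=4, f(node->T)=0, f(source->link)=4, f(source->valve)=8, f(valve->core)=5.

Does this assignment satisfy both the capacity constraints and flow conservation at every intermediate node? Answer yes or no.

No

Capacity violated on source->valve: flow 8 > capacity 5.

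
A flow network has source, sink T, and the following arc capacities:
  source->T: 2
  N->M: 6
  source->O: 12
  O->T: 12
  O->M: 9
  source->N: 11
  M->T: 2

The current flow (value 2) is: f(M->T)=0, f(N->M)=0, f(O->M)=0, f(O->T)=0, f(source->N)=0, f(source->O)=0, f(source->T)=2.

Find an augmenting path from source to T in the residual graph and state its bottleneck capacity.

Residual along source->O->T: source->O: 12, O->T: 12.
Bottleneck = min = 12.

source->O->T, bottleneck 12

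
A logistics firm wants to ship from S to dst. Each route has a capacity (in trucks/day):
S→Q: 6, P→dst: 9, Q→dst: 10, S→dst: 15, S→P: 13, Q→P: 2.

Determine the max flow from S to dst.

Augment S→dst: bottleneck 15. Total 15.
Augment S→Q→dst: bottleneck 6. Total 21.
Augment S→P→dst: bottleneck 9. Total 30.
No augmenting path remains in the residual graph.

30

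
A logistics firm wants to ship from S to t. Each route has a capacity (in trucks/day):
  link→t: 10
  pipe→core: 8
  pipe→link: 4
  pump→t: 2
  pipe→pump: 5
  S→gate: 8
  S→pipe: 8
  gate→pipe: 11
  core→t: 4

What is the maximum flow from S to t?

Augment S→pipe→pump→t: bottleneck 2. Total 2.
Augment S→pipe→link→t: bottleneck 4. Total 6.
Augment S→pipe→core→t: bottleneck 2. Total 8.
Augment S→gate→pipe→core→t: bottleneck 2. Total 10.
No augmenting path remains in the residual graph.

10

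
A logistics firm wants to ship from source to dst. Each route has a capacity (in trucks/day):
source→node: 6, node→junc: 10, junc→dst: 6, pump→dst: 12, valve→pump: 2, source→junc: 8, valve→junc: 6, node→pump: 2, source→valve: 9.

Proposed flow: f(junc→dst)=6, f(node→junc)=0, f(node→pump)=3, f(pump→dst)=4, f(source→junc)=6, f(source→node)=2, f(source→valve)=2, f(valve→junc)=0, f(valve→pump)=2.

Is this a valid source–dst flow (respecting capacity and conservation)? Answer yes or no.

Capacity violated on node→pump: flow 3 > capacity 2.

No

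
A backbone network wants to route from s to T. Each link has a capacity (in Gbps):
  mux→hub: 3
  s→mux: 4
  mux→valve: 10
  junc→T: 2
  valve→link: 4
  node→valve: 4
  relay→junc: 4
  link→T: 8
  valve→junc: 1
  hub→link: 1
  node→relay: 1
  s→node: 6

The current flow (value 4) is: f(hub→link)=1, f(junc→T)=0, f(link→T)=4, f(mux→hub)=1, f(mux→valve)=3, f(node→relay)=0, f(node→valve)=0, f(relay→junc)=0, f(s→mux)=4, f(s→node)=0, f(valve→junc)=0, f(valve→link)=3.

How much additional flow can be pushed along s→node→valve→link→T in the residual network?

Residual capacities along the path: s→node: 6, node→valve: 4, valve→link: 1, link→T: 4.
Minimum is 1.

1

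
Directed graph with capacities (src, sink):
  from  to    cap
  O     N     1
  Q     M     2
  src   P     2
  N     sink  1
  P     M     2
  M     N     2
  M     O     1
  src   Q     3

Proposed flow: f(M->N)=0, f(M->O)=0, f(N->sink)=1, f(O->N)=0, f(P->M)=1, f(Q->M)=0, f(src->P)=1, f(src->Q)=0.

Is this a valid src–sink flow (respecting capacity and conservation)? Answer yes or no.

No

Conservation fails at M: inflow 1 ≠ outflow 0.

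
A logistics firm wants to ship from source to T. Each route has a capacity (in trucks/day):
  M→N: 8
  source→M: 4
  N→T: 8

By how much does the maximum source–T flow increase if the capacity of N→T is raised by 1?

0

Original max flow = 4.
Edge N→T does not cross the min cut (source side {source}), so extra capacity there cannot help.
New max flow = 4. Increase = 0.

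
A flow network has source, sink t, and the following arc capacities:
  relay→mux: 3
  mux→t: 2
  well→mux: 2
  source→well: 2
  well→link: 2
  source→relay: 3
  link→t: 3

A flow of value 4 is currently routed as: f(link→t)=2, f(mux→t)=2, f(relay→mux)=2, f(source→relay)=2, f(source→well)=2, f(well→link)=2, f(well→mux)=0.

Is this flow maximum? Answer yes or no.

Yes

Residual reachable from source: {mux, relay, source}; t is not reachable.
Saturated cut: source→well, mux→t with total capacity 4 = current flow value. Flow is maximum.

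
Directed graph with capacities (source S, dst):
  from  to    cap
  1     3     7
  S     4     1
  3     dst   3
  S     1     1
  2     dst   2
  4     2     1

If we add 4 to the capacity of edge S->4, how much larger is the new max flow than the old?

Original max flow = 2.
Even with extra capacity on S->4, another cut of capacity 2 remains binding.
New max flow = 2. Increase = 0.

0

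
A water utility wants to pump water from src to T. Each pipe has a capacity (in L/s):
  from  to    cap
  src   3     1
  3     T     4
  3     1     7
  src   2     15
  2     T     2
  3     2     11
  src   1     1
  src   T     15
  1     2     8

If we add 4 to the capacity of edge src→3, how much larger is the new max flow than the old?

Original max flow = 18.
After raising cap(src→3), augmenting paths through that edge carry 3 more units.
New max flow = 21. Increase = 3.

3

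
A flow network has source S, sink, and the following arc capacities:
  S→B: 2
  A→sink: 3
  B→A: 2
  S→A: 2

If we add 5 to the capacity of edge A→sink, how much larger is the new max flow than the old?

Original max flow = 3.
After raising cap(A→sink), augmenting paths through that edge carry 1 more unit.
New max flow = 4. Increase = 1.

1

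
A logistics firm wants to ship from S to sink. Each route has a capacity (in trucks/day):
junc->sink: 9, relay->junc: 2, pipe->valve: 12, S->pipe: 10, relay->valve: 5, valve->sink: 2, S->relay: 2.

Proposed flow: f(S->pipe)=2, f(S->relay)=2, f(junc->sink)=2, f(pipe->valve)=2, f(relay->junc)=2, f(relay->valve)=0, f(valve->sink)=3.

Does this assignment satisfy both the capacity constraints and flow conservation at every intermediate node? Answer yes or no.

Capacity violated on valve->sink: flow 3 > capacity 2.

No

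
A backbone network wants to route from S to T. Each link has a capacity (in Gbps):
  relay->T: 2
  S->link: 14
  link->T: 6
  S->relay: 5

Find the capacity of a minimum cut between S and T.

Max flow = 8 (via 2 augmenting paths).
In the residual at optimum, the set reachable from S is {S, link, relay}.
Cut edges: link->T (cap 6), relay->T (cap 2). Sum = 8.

8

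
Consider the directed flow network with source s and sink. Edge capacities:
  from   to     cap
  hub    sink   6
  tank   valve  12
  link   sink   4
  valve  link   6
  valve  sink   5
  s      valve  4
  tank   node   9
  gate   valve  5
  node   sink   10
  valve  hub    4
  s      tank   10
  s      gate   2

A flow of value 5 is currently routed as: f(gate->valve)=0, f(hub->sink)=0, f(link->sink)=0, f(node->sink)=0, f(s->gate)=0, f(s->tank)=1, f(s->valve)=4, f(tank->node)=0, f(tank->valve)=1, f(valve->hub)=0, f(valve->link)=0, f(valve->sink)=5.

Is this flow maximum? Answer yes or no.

No

Residual path s->tank->node->sink has bottleneck 9 > 0.
Pushing 9 along it raises the flow to 14, so the given flow is not maximum.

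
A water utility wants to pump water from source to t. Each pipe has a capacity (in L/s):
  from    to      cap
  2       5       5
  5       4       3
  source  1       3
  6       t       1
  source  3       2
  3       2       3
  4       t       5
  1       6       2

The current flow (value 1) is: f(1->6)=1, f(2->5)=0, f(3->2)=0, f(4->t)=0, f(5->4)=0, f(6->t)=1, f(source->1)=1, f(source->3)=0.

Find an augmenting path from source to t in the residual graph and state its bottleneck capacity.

Residual along source->3->2->5->4->t: source->3: 2, 3->2: 3, 2->5: 5, 5->4: 3, 4->t: 5.
Bottleneck = min = 2.

source->3->2->5->4->t, bottleneck 2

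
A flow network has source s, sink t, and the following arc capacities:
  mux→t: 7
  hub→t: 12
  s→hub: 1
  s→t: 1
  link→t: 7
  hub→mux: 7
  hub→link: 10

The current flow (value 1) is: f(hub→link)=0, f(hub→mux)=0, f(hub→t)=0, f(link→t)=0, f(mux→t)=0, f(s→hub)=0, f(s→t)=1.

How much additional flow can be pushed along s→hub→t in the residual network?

1

Residual capacities along the path: s→hub: 1, hub→t: 12.
Minimum is 1.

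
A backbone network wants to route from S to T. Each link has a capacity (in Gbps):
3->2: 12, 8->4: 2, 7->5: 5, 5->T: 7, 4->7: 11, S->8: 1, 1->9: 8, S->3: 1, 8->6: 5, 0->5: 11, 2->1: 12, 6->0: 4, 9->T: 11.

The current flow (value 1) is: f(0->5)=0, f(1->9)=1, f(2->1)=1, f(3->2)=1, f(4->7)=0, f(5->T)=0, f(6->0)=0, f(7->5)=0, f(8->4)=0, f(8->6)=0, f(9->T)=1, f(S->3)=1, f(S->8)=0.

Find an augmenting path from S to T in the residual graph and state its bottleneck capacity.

S->8->6->0->5->T, bottleneck 1

Residual along S->8->6->0->5->T: S->8: 1, 8->6: 5, 6->0: 4, 0->5: 11, 5->T: 7.
Bottleneck = min = 1.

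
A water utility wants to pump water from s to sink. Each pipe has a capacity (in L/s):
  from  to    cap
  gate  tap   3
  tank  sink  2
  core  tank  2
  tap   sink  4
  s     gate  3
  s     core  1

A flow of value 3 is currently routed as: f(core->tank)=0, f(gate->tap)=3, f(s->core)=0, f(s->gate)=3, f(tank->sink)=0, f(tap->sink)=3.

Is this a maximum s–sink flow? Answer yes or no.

Residual path s->core->tank->sink has bottleneck 1 > 0.
Pushing 1 along it raises the flow to 4, so the given flow is not maximum.

No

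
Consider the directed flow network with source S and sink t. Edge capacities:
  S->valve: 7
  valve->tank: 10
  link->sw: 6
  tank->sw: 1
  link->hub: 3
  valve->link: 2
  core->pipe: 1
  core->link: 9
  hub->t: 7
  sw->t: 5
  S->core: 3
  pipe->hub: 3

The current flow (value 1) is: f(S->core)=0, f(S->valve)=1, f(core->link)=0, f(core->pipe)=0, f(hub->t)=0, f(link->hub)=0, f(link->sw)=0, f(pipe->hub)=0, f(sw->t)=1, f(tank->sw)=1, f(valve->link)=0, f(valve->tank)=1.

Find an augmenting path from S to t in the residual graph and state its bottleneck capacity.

Residual along S->valve->link->sw->t: S->valve: 6, valve->link: 2, link->sw: 6, sw->t: 4.
Bottleneck = min = 2.

S->valve->link->sw->t, bottleneck 2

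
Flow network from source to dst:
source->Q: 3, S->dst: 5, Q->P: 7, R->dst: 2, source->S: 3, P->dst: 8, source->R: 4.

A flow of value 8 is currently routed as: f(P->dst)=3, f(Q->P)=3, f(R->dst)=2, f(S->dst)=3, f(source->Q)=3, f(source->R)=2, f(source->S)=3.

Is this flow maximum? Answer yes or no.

Residual reachable from source: {R, source}; dst is not reachable.
Saturated cut: source->Q, source->S, R->dst with total capacity 8 = current flow value. Flow is maximum.

Yes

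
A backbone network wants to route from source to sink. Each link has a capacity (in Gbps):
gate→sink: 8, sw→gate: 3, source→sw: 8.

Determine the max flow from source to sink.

Augment source→sw→gate→sink: bottleneck 3. Total 3.
No augmenting path remains in the residual graph.

3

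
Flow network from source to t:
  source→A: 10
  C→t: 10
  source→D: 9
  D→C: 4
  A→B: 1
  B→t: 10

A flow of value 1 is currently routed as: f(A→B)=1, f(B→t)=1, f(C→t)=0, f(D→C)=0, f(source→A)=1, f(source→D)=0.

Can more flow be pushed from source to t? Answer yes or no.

Yes

Residual path source→D→C→t has bottleneck 4 > 0.
Pushing 4 along it raises the flow to 5, so the given flow is not maximum.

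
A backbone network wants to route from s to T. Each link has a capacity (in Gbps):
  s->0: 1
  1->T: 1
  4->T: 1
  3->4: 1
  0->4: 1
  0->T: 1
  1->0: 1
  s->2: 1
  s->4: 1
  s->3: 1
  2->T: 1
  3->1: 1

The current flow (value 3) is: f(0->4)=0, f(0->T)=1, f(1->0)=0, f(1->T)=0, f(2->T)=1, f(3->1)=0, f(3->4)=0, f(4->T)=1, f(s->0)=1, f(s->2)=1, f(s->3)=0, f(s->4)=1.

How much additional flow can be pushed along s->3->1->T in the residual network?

Residual capacities along the path: s->3: 1, 3->1: 1, 1->T: 1.
Minimum is 1.

1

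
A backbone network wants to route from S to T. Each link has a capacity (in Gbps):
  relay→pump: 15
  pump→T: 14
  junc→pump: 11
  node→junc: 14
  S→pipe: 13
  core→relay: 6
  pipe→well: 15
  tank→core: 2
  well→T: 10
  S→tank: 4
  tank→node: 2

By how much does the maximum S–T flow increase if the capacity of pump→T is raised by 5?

Original max flow = 14.
Edge pump→T does not cross the min cut (source side {S, pipe, well}), so extra capacity there cannot help.
New max flow = 14. Increase = 0.

0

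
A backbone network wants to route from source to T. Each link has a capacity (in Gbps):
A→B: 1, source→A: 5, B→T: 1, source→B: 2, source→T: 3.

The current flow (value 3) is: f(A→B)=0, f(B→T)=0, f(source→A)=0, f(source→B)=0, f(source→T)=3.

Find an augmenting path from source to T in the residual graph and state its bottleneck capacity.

source→B→T, bottleneck 1

Residual along source→B→T: source→B: 2, B→T: 1.
Bottleneck = min = 1.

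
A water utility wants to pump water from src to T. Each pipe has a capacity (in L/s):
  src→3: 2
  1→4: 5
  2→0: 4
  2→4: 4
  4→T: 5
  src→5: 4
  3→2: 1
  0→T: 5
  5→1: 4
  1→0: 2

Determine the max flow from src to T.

5

Augment src→5→1→0→T: bottleneck 2. Total 2.
Augment src→5→1→4→T: bottleneck 2. Total 4.
Augment src→3→2→0→T: bottleneck 1. Total 5.
No augmenting path remains in the residual graph.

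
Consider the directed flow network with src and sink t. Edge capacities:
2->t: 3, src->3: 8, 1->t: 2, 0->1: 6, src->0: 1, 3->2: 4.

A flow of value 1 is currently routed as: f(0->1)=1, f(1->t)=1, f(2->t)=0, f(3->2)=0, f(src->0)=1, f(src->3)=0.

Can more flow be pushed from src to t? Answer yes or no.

Yes

Residual path src->3->2->t has bottleneck 3 > 0.
Pushing 3 along it raises the flow to 4, so the given flow is not maximum.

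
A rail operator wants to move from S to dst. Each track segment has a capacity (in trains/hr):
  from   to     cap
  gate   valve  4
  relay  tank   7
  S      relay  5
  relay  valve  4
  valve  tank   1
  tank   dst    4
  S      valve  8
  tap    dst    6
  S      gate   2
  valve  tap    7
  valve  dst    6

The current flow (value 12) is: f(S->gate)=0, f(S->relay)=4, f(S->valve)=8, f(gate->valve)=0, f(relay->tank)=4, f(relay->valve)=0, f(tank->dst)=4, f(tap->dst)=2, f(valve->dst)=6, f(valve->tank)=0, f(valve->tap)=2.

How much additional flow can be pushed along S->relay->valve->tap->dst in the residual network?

Residual capacities along the path: S->relay: 1, relay->valve: 4, valve->tap: 5, tap->dst: 4.
Minimum is 1.

1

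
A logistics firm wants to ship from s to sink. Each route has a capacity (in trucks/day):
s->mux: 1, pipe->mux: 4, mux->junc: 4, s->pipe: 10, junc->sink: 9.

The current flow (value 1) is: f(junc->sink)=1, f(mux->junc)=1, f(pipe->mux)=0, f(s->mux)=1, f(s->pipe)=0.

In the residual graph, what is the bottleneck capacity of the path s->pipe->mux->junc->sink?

Residual capacities along the path: s->pipe: 10, pipe->mux: 4, mux->junc: 3, junc->sink: 8.
Minimum is 3.

3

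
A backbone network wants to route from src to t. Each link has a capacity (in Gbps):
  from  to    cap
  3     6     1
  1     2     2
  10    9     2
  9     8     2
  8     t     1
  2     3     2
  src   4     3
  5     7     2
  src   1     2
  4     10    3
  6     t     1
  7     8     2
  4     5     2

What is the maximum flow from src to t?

2

Augment src→4→10→9→8→t: bottleneck 1. Total 1.
Augment src→1→2→3→6→t: bottleneck 1. Total 2.
No augmenting path remains in the residual graph.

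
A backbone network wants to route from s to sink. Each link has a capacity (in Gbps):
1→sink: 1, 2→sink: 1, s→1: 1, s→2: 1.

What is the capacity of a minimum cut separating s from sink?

2

Max flow = 2 (via 2 augmenting paths).
In the residual at optimum, the set reachable from s is {s}.
Cut edges: s→2 (cap 1), s→1 (cap 1). Sum = 2.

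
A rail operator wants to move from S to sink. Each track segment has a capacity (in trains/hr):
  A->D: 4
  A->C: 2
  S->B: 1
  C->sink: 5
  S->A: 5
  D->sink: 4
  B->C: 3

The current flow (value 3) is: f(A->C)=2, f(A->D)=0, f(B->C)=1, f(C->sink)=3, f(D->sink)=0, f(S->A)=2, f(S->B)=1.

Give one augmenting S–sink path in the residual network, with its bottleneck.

Residual along S->A->D->sink: S->A: 3, A->D: 4, D->sink: 4.
Bottleneck = min = 3.

S->A->D->sink, bottleneck 3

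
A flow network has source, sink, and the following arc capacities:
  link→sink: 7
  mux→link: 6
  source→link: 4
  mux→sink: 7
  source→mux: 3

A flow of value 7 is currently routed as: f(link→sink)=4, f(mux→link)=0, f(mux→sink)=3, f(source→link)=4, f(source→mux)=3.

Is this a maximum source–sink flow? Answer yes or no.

Yes

Residual reachable from source: {source}; sink is not reachable.
Saturated cut: source→mux, source→link with total capacity 7 = current flow value. Flow is maximum.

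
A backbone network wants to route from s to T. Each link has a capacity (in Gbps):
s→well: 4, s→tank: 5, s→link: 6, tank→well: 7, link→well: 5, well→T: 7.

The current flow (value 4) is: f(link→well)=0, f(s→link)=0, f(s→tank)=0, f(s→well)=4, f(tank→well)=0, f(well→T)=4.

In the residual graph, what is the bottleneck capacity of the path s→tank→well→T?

Residual capacities along the path: s→tank: 5, tank→well: 7, well→T: 3.
Minimum is 3.

3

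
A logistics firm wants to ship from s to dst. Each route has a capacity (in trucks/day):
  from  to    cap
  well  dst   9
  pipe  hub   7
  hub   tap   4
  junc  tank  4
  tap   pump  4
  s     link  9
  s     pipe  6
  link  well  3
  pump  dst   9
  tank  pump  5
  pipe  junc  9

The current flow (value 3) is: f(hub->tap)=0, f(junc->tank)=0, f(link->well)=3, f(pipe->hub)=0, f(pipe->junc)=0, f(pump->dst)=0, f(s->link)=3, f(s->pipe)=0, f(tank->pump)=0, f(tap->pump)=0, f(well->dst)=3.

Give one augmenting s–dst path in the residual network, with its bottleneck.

Residual along s->pipe->junc->tank->pump->dst: s->pipe: 6, pipe->junc: 9, junc->tank: 4, tank->pump: 5, pump->dst: 9.
Bottleneck = min = 4.

s->pipe->junc->tank->pump->dst, bottleneck 4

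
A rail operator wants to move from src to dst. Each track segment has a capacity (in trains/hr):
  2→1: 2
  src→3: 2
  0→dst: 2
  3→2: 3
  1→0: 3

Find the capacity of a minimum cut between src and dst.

Max flow = 2 (via 1 augmenting path).
In the residual at optimum, the set reachable from src is {src}.
Cut edges: src→3 (cap 2). Sum = 2.

2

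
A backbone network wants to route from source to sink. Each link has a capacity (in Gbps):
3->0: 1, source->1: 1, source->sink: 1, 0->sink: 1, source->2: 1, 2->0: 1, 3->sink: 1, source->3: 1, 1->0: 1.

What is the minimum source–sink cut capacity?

3

Max flow = 3 (via 3 augmenting paths).
In the residual at optimum, the set reachable from source is {0, 1, 2, source}.
Cut edges: source->3 (cap 1), source->sink (cap 1), 0->sink (cap 1). Sum = 3.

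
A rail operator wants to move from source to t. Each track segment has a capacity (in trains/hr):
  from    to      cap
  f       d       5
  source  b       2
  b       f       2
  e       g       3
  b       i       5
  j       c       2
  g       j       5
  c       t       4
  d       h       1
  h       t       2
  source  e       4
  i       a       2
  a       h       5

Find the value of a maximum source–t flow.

Augment source->e->g->j->c->t: bottleneck 2. Total 2.
Augment source->b->i->a->h->t: bottleneck 2. Total 4.
No augmenting path remains in the residual graph.

4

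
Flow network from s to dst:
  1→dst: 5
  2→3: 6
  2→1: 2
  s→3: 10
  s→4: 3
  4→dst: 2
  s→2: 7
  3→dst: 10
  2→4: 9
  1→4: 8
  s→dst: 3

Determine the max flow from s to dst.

17

Augment s→dst: bottleneck 3. Total 3.
Augment s→3→dst: bottleneck 10. Total 13.
Augment s→4→dst: bottleneck 2. Total 15.
Augment s→2→1→dst: bottleneck 2. Total 17.
No augmenting path remains in the residual graph.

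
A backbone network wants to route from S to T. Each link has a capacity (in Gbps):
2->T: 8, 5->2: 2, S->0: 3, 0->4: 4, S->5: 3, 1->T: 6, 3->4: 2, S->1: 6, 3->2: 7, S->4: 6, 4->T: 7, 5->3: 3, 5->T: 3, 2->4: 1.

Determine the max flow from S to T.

16

Augment S->5->T: bottleneck 3. Total 3.
Augment S->1->T: bottleneck 6. Total 9.
Augment S->4->T: bottleneck 6. Total 15.
Augment S->0->4->T: bottleneck 1. Total 16.
No augmenting path remains in the residual graph.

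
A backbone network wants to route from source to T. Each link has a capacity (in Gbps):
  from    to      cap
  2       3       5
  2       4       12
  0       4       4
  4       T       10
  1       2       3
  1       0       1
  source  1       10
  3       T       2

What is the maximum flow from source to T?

4

Augment source→1→0→4→T: bottleneck 1. Total 1.
Augment source→1→2→3→T: bottleneck 2. Total 3.
Augment source→1→2→4→T: bottleneck 1. Total 4.
No augmenting path remains in the residual graph.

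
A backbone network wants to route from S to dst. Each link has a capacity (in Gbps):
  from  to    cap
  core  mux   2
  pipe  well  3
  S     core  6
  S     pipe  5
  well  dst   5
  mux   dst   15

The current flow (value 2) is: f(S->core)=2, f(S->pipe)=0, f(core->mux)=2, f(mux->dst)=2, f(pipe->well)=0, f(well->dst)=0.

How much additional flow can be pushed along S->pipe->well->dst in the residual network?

3

Residual capacities along the path: S->pipe: 5, pipe->well: 3, well->dst: 5.
Minimum is 3.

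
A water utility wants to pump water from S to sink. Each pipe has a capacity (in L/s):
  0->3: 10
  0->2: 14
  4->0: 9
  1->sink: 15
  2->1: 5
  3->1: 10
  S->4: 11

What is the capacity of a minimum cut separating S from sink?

Max flow = 9 (via 2 augmenting paths).
In the residual at optimum, the set reachable from S is {4, S}.
Cut edges: 4->0 (cap 9). Sum = 9.

9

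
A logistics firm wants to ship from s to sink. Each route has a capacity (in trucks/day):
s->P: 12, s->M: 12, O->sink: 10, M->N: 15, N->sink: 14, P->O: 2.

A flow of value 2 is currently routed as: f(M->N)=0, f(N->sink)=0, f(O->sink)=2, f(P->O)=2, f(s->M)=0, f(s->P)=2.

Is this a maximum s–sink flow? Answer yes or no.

No

Residual path s->M->N->sink has bottleneck 12 > 0.
Pushing 12 along it raises the flow to 14, so the given flow is not maximum.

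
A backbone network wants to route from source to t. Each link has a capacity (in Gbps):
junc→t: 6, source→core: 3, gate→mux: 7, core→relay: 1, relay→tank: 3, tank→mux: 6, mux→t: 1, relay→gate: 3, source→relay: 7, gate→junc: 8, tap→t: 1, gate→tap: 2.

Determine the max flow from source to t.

4

Augment source→relay→gate→junc→t: bottleneck 3. Total 3.
Augment source→relay→tank→mux→t: bottleneck 1. Total 4.
No augmenting path remains in the residual graph.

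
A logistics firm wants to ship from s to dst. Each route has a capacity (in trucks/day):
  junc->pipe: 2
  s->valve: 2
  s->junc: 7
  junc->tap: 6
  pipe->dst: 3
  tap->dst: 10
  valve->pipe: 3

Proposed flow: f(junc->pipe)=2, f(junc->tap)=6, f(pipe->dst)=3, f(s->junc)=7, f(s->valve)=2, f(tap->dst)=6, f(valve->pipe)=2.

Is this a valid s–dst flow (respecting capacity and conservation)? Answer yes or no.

Conservation fails at junc: inflow 7 ≠ outflow 8.

No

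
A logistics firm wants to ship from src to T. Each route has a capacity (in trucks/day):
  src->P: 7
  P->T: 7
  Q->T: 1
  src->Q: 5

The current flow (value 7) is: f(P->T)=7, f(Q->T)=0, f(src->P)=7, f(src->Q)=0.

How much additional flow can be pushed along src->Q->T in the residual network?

Residual capacities along the path: src->Q: 5, Q->T: 1.
Minimum is 1.

1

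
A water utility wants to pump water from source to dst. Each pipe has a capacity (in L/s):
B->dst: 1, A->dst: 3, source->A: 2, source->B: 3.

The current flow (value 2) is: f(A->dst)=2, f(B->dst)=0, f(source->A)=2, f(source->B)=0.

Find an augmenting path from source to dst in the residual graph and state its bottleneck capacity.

source->B->dst, bottleneck 1

Residual along source->B->dst: source->B: 3, B->dst: 1.
Bottleneck = min = 1.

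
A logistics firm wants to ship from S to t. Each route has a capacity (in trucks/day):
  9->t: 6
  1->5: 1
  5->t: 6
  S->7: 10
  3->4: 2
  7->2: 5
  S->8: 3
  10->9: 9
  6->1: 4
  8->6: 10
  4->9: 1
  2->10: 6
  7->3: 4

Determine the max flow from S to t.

Augment S->7->2->10->9->t: bottleneck 5. Total 5.
Augment S->7->3->4->9->t: bottleneck 1. Total 6.
Augment S->8->6->1->5->t: bottleneck 1. Total 7.
No augmenting path remains in the residual graph.

7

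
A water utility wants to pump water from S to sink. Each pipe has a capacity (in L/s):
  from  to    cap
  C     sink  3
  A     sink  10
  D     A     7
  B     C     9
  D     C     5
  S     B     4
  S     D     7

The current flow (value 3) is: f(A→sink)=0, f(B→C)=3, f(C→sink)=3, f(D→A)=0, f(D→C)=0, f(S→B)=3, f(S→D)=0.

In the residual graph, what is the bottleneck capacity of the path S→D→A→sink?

7

Residual capacities along the path: S→D: 7, D→A: 7, A→sink: 10.
Minimum is 7.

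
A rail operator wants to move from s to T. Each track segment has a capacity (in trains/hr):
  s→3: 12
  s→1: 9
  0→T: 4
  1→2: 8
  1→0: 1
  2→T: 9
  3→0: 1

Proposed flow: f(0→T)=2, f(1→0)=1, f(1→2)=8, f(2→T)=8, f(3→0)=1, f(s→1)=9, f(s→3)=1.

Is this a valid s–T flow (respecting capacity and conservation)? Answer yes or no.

Yes

Every edge has 0 ≤ f(e) ≤ cap(e).
At each intermediate node, inflow equals outflow.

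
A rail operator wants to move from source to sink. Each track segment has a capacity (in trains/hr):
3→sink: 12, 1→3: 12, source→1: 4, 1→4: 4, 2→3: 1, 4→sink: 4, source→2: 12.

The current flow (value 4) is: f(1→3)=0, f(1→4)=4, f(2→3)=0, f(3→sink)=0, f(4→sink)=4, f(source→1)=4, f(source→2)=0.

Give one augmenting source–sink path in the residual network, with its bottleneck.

source→2→3→sink, bottleneck 1

Residual along source→2→3→sink: source→2: 12, 2→3: 1, 3→sink: 12.
Bottleneck = min = 1.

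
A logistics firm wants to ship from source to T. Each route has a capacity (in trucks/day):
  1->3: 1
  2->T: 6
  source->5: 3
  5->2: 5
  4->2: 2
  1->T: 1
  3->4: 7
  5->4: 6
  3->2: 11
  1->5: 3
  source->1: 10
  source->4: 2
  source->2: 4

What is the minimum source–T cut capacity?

Max flow = 7 (via 3 augmenting paths).
In the residual at optimum, the set reachable from source is {1, 2, 3, 4, 5, source}.
Cut edges: 1->T (cap 1), 2->T (cap 6). Sum = 7.

7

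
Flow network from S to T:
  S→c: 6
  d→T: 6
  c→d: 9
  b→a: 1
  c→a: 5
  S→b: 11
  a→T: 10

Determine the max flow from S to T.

Augment S→c→d→T: bottleneck 6. Total 6.
Augment S→b→a→T: bottleneck 1. Total 7.
No augmenting path remains in the residual graph.

7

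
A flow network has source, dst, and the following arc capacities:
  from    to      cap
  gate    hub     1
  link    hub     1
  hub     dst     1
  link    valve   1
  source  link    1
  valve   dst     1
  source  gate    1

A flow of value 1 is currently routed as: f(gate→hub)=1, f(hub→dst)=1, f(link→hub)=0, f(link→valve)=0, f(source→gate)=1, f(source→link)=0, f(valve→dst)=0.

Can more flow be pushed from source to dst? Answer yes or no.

Yes

Residual path source→link→valve→dst has bottleneck 1 > 0.
Pushing 1 along it raises the flow to 2, so the given flow is not maximum.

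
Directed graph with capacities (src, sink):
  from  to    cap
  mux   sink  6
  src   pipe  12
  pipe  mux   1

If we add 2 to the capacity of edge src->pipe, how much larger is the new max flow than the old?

Original max flow = 1.
Edge src->pipe does not cross the min cut (source side {pipe, src}), so extra capacity there cannot help.
New max flow = 1. Increase = 0.

0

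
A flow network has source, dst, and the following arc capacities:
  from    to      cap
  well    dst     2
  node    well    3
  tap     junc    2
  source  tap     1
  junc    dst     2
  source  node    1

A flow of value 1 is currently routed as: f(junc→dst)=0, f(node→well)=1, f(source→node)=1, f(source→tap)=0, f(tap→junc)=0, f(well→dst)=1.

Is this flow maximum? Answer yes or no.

No

Residual path source→tap→junc→dst has bottleneck 1 > 0.
Pushing 1 along it raises the flow to 2, so the given flow is not maximum.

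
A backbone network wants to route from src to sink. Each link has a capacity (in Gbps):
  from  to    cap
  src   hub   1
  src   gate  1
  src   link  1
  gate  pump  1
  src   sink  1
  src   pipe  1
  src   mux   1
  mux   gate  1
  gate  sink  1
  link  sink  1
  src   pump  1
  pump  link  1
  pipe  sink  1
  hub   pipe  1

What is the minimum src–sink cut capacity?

4

Max flow = 4 (via 4 augmenting paths).
In the residual at optimum, the set reachable from src is {gate, hub, link, mux, pipe, pump, src}.
Cut edges: src→sink (cap 1), pipe→sink (cap 1), gate→sink (cap 1), link→sink (cap 1). Sum = 4.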